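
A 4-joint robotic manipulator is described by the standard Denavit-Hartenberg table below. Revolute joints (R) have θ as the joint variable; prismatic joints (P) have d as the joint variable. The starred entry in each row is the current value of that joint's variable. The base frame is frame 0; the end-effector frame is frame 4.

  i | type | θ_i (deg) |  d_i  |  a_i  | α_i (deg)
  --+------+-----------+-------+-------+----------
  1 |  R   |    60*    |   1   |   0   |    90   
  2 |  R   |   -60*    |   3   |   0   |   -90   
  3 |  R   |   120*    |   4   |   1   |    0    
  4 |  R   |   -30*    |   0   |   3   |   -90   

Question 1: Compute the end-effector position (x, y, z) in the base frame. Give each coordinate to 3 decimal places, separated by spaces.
after link 1: o_1 = (0.0000, 0.0000, 1.0000)
after link 2: o_2 = (2.5981, -1.5000, 1.0000)
after link 3: o_3 = (3.4551, 1.7165, 3.4330)
after link 4: o_4 = (0.8571, 3.2165, 3.4330)

0.857 3.217 3.433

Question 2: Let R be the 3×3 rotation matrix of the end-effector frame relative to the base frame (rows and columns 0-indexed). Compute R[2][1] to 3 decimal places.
-0.500

End-effector y-axis (col 1 of R) = (-0.4330,-0.7500,-0.5000)
R[2][1] = -0.5000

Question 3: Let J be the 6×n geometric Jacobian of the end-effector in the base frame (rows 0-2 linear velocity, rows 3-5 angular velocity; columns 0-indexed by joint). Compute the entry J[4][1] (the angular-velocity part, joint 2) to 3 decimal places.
axis z_1 = (0.8660,-0.5000,0.0000); lever o_n−o_1 = (0.8571,3.2165,2.4330)
cross product → J_v[:, 1] = (-1.2165,-2.1071,3.2141)
J_ω[:, 1] = z_1
entry J[4][1] = -0.5000

-0.500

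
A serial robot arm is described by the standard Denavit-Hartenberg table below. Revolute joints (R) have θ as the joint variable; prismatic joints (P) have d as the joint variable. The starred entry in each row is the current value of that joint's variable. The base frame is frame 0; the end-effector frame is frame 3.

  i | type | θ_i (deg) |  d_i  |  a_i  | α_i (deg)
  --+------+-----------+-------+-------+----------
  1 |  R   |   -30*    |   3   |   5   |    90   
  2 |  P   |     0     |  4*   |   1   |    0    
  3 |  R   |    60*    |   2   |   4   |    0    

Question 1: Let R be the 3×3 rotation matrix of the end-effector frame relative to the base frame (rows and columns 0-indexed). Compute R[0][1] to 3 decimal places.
-0.750

End-effector y-axis (col 1 of R) = (-0.7500,0.4330,0.5000)
R[0][1] = -0.7500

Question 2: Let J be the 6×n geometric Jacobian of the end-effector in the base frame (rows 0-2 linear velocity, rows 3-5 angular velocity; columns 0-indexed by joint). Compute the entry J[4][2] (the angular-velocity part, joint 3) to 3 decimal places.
axis z_2 = (-0.5000,-0.8660,0.0000); lever o_n−o_2 = (0.7321,-2.7321,3.4641)
cross product → J_v[:, 2] = (-3.0000,1.7321,2.0000)
J_ω[:, 2] = z_2
entry J[4][2] = -0.8660

-0.866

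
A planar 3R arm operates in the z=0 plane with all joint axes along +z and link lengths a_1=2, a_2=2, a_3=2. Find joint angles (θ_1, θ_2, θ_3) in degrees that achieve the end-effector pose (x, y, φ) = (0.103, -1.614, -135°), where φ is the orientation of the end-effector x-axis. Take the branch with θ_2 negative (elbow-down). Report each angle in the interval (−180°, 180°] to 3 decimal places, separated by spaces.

60.005 -135.013 -59.992

wrist centre = target − a_3·(cos φ, sin φ) = (1.5172, -0.1998)
cos θ_2 = (2.3419−2²−2²)/(2·2·2) = -0.7073; θ_2 = -135.0131° (elbow-down)
β = atan2(-0.1998,1.5172) = -7.5015°; ψ = atan2(-1.4139,0.5855) = -67.5066°
θ_1 = β − ψ = 60.0050°
θ_3 = φ − θ_1 − θ_2 = -59.9919° (wrapped to (-180°,180°])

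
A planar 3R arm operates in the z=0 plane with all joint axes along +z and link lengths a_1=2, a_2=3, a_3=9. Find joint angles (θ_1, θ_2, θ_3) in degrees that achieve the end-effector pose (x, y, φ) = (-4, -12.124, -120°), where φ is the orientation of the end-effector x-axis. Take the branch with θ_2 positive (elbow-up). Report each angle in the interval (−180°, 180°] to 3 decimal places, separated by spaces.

-120.010 60.017 -60.007

wrist centre = target − a_3·(cos φ, sin φ) = (0.5000, -4.3298)
cos θ_2 = (18.9969−2²−3²)/(2·2·3) = 0.4997; θ_2 = 60.0170° (elbow-up)
β = atan2(-4.3298,0.5000) = -83.4127°; ψ = atan2(2.5985,3.4992) = 36.5975°
θ_1 = β − ψ = -120.0102°
θ_3 = φ − θ_1 − θ_2 = -60.0068° (wrapped to (-180°,180°])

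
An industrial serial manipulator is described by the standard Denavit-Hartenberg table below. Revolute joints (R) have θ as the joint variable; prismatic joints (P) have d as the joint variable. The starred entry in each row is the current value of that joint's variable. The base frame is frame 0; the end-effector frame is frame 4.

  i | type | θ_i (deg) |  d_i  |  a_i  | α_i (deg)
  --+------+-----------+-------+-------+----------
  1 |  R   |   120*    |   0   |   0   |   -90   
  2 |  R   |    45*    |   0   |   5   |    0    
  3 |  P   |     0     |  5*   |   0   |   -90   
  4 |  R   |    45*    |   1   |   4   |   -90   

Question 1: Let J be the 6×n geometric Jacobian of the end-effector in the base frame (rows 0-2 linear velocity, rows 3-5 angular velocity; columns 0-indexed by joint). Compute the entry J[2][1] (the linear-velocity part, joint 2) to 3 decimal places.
axis z_1 = (-0.8660,-0.5000,0.0000); lever o_n−o_1 = (-4.2949,3.0958,-6.2426)
cross product → J_v[:, 1] = (3.1213,-5.4063,-4.8284)
J_ω[:, 1] = z_1
entry J[2][1] = -4.8284

-4.828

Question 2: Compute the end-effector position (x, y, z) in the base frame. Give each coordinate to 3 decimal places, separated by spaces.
-4.295 3.096 -6.243

after link 1: o_1 = (0.0000, 0.0000, 0.0000)
after link 2: o_2 = (-1.7678, 3.0619, -3.5355)
after link 3: o_3 = (-6.0979, 0.5619, -3.5355)
after link 4: o_4 = (-4.2949, 3.0958, -6.2426)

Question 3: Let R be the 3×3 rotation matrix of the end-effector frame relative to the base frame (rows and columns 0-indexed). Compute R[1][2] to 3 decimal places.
End-effector z-axis (col 2 of R) = (0.8624,-0.0795,0.5000)
R[1][2] = -0.0795

-0.079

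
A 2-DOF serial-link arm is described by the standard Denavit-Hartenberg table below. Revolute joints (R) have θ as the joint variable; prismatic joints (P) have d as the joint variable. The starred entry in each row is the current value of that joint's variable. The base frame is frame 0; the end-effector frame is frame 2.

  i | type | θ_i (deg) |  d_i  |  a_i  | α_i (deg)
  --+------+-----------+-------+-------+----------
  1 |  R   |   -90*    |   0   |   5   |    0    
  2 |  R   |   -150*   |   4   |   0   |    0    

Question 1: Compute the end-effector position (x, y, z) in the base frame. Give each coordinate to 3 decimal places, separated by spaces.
0.000 -5.000 4.000

after link 1: o_1 = (0.0000, -5.0000, 0.0000)
after link 2: o_2 = (0.0000, -5.0000, 4.0000)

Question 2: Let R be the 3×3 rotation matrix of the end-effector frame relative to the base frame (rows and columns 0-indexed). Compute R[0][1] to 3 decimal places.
-0.866

End-effector y-axis (col 1 of R) = (-0.8660,-0.5000,0.0000)
R[0][1] = -0.8660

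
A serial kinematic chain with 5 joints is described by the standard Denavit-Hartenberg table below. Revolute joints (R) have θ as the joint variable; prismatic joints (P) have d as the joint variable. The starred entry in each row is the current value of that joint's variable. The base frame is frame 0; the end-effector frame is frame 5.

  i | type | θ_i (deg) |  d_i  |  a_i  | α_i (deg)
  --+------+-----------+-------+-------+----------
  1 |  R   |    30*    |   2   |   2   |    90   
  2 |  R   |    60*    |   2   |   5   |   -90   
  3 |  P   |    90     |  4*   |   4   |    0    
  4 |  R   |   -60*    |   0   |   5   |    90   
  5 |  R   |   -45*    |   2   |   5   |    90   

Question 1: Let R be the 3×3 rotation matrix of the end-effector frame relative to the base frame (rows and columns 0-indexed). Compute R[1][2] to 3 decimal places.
End-effector z-axis (col 2 of R) = (0.4419,-0.1531,-0.8839)
R[1][2] = -0.1531

-0.153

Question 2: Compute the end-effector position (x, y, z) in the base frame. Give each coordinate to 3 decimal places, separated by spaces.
4.915 8.075 13.830

after link 1: o_1 = (1.7321, 1.0000, 2.0000)
after link 2: o_2 = (4.8971, 0.5179, 6.3301)
after link 3: o_3 = (-0.1029, 2.2500, 8.3301)
after link 4: o_4 = (0.5221, 5.4976, 12.0801)
after link 5: o_5 = (4.9147, 8.0749, 13.8300)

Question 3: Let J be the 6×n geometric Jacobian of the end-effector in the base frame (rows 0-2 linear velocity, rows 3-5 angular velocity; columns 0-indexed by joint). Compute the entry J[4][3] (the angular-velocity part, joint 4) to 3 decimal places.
-0.433

axis z_3 = (-0.7500,-0.4330,0.5000); lever o_n−o_3 = (5.0176,5.8249,5.4999)
cross product → J_v[:, 3] = (-5.2940,6.6337,-2.1960)
J_ω[:, 3] = z_3
entry J[4][3] = -0.4330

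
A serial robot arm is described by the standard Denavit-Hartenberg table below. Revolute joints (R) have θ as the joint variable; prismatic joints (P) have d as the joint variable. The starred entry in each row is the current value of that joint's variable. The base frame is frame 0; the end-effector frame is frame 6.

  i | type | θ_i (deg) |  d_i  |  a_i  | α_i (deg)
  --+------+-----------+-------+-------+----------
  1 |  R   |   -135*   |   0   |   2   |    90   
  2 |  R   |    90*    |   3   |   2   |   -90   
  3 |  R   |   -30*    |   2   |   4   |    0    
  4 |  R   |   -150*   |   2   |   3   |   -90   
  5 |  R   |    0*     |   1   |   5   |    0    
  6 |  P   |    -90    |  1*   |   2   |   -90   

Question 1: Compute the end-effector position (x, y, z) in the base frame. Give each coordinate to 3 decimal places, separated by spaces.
after link 1: o_1 = (-1.4142, -1.4142, 0.0000)
after link 2: o_2 = (-3.5355, 0.7071, 2.0000)
after link 3: o_3 = (-3.5355, 3.5355, 5.4641)
after link 4: o_4 = (-2.1213, 4.9497, 2.4641)
after link 5: o_5 = (-2.8284, 5.6569, -2.5359)
after link 6: o_6 = (-2.1213, 7.7782, -2.5359)

-2.121 7.778 -2.536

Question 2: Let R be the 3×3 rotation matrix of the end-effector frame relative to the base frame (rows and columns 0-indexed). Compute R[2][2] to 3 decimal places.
-1.000

End-effector z-axis (col 2 of R) = (-0.0000,-0.0000,-1.0000)
R[2][2] = -1.0000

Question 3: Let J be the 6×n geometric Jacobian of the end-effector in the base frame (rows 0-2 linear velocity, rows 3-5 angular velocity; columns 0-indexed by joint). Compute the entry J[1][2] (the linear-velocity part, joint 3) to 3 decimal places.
3.207

axis z_2 = (0.7071,0.7071,0.0000); lever o_n−o_2 = (1.4142,7.0711,-4.5359)
cross product → J_v[:, 2] = (-3.2074,3.2074,4.0000)
J_ω[:, 2] = z_2
entry J[1][2] = 3.2074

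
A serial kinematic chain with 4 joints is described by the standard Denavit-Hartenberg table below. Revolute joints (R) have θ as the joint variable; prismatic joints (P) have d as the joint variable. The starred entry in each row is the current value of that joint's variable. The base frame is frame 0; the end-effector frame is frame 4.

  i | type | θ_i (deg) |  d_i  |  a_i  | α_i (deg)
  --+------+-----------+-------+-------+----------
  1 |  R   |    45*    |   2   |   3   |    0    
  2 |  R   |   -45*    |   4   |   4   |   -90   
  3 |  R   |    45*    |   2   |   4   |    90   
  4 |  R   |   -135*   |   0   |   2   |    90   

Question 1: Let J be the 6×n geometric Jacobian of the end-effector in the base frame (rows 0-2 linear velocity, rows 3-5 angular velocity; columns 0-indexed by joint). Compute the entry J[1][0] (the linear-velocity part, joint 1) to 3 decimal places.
axis z_0 = ẑ; lever o_n−o_0 = (7.9497,2.7071,4.1716)
cross product → J_v[:, 0] = (-2.7071,7.9497,0.0000)
J_ω[:, 0] = z_0
entry J[1][0] = 7.9497

7.950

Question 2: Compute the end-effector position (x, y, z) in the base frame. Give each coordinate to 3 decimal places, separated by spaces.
7.950 2.707 4.172

after link 1: o_1 = (2.1213, 2.1213, 2.0000)
after link 2: o_2 = (6.1213, 2.1213, 6.0000)
after link 3: o_3 = (8.9497, 4.1213, 3.1716)
after link 4: o_4 = (7.9497, 2.7071, 4.1716)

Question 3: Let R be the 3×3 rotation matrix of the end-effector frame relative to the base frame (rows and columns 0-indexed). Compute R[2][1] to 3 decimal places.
0.707

End-effector y-axis (col 1 of R) = (0.7071,-0.0000,0.7071)
R[2][1] = 0.7071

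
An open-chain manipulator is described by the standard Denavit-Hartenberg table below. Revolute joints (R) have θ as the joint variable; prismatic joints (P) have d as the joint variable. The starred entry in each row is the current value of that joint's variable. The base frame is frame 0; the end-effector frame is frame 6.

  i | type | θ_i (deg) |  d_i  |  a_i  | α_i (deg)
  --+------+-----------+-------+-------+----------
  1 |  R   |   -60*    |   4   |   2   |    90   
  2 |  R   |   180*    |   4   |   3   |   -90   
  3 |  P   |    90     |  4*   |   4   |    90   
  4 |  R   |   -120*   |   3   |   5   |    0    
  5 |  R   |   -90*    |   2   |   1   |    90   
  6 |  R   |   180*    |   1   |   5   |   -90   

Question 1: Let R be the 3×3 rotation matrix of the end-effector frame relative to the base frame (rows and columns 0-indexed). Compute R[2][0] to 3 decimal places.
0.500

End-effector x-axis (col 0 of R) = (0.7500,0.4330,0.5000)
R[2][0] = 0.5000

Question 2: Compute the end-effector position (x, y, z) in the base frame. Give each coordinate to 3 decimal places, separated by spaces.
-1.732 5.928 5.464

after link 1: o_1 = (1.0000, -1.7321, 4.0000)
after link 2: o_2 = (-3.9641, -1.1340, 4.0000)
after link 3: o_3 = (-0.5000, 0.8660, 0.0000)
after link 4: o_4 = (-4.1651, 2.2141, 4.3301)
after link 5: o_5 = (-5.9151, 3.5131, 3.8301)
after link 6: o_6 = (-1.7321, 5.9282, 5.4641)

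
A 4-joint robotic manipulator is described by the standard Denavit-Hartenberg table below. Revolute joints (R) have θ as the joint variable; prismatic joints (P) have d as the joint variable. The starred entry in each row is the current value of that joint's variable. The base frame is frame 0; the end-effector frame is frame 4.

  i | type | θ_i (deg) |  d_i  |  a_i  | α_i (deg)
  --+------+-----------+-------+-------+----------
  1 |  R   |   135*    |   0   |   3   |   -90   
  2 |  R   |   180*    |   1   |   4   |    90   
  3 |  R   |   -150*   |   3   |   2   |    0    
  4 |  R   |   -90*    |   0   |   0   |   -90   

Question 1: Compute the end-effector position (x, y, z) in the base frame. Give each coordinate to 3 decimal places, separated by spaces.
after link 1: o_1 = (-2.1213, 2.1213, 0.0000)
after link 2: o_2 = (-0.0000, -1.4142, -0.0000)
after link 3: o_3 = (-0.5176, 0.5176, -3.0000)
after link 4: o_4 = (-0.5176, 0.5176, -3.0000)

-0.518 0.518 -3.000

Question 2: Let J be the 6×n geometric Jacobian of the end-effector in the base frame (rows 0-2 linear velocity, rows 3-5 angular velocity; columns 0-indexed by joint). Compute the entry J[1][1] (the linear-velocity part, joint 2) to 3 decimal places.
-2.121

axis z_1 = (-0.7071,-0.7071,0.0000); lever o_n−o_1 = (1.6037,-1.6037,-3.0000)
cross product → J_v[:, 1] = (2.1213,-2.1213,2.2679)
J_ω[:, 1] = z_1
entry J[1][1] = -2.1213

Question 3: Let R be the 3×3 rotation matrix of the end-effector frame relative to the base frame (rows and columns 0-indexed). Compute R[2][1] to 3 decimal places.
1.000

End-effector y-axis (col 1 of R) = (0.0000,0.0000,1.0000)
R[2][1] = 1.0000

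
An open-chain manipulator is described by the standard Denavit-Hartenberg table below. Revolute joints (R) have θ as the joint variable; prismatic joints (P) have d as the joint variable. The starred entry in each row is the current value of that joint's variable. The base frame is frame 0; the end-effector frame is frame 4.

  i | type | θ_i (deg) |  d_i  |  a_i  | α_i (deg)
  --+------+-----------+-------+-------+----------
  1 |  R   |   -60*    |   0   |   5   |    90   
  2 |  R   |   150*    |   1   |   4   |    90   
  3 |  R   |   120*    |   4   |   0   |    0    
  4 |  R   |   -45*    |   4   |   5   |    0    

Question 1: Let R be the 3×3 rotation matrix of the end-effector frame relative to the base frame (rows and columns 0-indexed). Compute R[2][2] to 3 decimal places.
0.866

End-effector z-axis (col 2 of R) = (0.2500,-0.4330,0.8660)
R[2][2] = 0.8660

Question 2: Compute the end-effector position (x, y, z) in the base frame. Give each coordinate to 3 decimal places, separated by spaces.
-2.841 -6.738 9.575

after link 1: o_1 = (2.5000, -4.3301, 0.0000)
after link 2: o_2 = (-0.0981, -1.8301, 2.0000)
after link 3: o_3 = (0.9019, -3.5622, 5.4641)
after link 4: o_4 = (-2.8410, -6.7385, 9.5753)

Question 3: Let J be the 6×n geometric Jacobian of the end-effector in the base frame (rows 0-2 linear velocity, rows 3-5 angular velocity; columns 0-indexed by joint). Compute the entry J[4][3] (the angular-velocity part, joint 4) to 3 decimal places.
-0.433

axis z_3 = (0.2500,-0.4330,0.8660); lever o_n−o_3 = (-3.7429,-3.1763,4.1111)
cross product → J_v[:, 3] = (0.9706,-4.2693,-2.4148)
J_ω[:, 3] = z_3
entry J[4][3] = -0.4330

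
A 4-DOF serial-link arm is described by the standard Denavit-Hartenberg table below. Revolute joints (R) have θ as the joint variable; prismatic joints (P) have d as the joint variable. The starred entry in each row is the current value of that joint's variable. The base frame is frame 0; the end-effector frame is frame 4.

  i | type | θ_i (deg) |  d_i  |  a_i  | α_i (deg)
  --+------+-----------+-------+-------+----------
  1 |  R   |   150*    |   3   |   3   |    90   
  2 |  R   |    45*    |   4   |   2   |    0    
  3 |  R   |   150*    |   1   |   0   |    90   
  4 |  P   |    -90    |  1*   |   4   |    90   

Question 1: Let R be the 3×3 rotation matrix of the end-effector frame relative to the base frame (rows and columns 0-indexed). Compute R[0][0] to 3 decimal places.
End-effector x-axis (col 0 of R) = (-0.5000,-0.8660,-0.0000)
R[0][0] = -0.5000

-0.500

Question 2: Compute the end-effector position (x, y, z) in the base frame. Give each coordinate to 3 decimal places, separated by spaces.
-3.099 2.944 5.380

after link 1: o_1 = (-2.5981, 1.5000, 3.0000)
after link 2: o_2 = (-1.8228, 5.6712, 4.4142)
after link 3: o_3 = (-1.3228, 6.5372, 4.4142)
after link 4: o_4 = (-3.0987, 2.9437, 5.3801)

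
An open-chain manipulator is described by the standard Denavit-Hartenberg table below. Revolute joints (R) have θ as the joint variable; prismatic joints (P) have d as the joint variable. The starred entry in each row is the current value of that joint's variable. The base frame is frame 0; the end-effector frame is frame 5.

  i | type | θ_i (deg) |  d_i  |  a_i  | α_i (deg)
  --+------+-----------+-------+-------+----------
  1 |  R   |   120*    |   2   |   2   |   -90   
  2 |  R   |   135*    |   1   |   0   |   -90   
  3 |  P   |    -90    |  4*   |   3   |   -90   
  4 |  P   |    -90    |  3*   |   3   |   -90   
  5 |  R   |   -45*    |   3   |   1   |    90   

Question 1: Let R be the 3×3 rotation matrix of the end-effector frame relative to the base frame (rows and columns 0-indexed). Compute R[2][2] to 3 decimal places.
-1.000

End-effector z-axis (col 2 of R) = (0.0000,-0.0000,-1.0000)
R[2][2] = -1.0000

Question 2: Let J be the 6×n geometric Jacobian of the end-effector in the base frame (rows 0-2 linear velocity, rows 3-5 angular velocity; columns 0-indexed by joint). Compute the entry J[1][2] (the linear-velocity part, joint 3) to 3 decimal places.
-0.612

prismatic axis z_2 = (0.3536,-0.6124,0.7071)
J_v[:, 2] = z_2; J_ω[:, 2] = (0,0,0)
entry J[1][2] = -0.6124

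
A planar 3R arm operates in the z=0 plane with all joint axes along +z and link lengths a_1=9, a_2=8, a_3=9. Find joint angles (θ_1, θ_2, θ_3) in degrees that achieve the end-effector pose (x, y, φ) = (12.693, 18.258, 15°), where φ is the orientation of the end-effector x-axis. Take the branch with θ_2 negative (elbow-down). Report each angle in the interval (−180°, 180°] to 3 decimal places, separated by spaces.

89.997 -29.991 -45.006

wrist centre = target − a_3·(cos φ, sin φ) = (3.9997, 15.9286)
cos θ_2 = (269.7185−9²−8²)/(2·9·8) = 0.8661; θ_2 = -29.9913° (elbow-down)
β = atan2(15.9286,3.9997) = 75.9045°; ψ = atan2(-3.9990,15.9288) = -14.0929°
θ_1 = β − ψ = 89.9974°
θ_3 = φ − θ_1 − θ_2 = -45.0061° (wrapped to (-180°,180°])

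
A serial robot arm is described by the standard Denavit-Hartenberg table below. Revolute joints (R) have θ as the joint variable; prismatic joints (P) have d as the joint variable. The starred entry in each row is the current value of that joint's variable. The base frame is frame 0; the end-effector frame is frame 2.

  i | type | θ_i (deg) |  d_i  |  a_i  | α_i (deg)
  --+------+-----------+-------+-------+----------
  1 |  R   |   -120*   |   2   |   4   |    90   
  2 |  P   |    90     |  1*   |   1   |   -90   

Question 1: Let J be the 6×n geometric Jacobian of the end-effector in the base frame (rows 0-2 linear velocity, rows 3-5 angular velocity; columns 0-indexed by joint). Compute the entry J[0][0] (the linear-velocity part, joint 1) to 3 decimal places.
axis z_0 = ẑ; lever o_n−o_0 = (-2.8660,-2.9641,3.0000)
cross product → J_v[:, 0] = (2.9641,-2.8660,0.0000)
J_ω[:, 0] = z_0
entry J[0][0] = 2.9641

2.964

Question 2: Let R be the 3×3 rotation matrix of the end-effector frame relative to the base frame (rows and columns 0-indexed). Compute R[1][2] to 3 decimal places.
0.866

End-effector z-axis (col 2 of R) = (0.5000,0.8660,0.0000)
R[1][2] = 0.8660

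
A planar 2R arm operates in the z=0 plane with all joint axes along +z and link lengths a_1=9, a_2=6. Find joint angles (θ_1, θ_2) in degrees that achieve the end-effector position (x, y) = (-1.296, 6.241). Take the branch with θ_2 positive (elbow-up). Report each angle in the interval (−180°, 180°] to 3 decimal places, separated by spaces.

cos θ_2 = (40.6297−9²−6²)/(2·9·6) = -0.7071; θ_2 = 135.0021° (elbow-up)
β = atan2(6.2410,-1.2960) = 101.7313°; ψ = atan2(4.2425,4.7572) = 41.7267°
θ_1 = β − ψ = 60.0046°

60.005 135.002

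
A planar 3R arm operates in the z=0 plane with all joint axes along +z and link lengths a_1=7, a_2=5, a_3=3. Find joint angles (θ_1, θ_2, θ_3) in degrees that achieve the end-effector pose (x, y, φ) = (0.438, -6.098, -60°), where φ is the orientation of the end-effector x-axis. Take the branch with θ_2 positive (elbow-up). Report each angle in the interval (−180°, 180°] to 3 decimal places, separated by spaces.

-149.997 150.001 -60.004

wrist centre = target − a_3·(cos φ, sin φ) = (-1.0620, -3.4999)
cos θ_2 = (13.3773−7²−5²)/(2·7·5) = -0.8660; θ_2 = 150.0015° (elbow-up)
β = atan2(-3.4999,-1.0620) = -106.8796°; ψ = atan2(2.4999,2.6698) = 43.1174°
θ_1 = β − ψ = -149.9971°
θ_3 = φ − θ_1 − θ_2 = -60.0044° (wrapped to (-180°,180°])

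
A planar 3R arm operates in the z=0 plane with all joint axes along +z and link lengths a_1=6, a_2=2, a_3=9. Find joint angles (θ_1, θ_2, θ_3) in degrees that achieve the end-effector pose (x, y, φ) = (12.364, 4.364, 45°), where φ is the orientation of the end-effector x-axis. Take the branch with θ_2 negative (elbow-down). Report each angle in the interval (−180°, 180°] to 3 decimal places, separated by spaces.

0.000 -89.999 134.999

wrist centre = target − a_3·(cos φ, sin φ) = (6.0000, -2.0000)
cos θ_2 = (40.0003−6²−2²)/(2·6·2) = 0.0000; θ_2 = -89.9993° (elbow-down)
β = atan2(-2.0000,6.0000) = -18.4345°; ψ = atan2(-2.0000,6.0000) = -18.4349°
θ_1 = β − ψ = 0.0004°
θ_3 = φ − θ_1 − θ_2 = 134.9989° (wrapped to (-180°,180°])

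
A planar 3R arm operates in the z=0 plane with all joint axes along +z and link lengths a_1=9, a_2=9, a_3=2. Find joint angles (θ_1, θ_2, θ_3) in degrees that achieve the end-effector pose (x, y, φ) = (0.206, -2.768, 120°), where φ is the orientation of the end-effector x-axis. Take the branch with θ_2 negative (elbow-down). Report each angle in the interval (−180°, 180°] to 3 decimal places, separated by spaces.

0.002 -149.999 -90.003

wrist centre = target − a_3·(cos φ, sin φ) = (1.2060, -4.5001)
cos θ_2 = (21.7049−9²−9²)/(2·9·9) = -0.8660; θ_2 = -149.9993° (elbow-down)
β = atan2(-4.5001,1.2060) = -74.9974°; ψ = atan2(-4.5001,1.2058) = -74.9996°
θ_1 = β − ψ = 0.0022°
θ_3 = φ − θ_1 − θ_2 = -90.0029° (wrapped to (-180°,180°])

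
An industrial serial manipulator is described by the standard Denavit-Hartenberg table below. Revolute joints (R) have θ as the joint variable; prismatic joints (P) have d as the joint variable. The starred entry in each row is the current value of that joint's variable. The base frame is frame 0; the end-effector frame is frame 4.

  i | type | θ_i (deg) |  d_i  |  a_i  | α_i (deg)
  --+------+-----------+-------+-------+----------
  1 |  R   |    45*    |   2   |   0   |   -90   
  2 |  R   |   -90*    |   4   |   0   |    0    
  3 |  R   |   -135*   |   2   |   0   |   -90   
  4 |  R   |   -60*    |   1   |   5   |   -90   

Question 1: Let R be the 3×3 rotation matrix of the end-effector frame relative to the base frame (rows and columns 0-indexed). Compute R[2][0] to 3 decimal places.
End-effector x-axis (col 0 of R) = (-0.8624,0.3624,-0.3536)
R[2][0] = -0.3536

-0.354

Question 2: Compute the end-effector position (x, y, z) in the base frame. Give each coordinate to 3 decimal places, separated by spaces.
-9.055 5.555 0.939

after link 1: o_1 = (0.0000, 0.0000, 2.0000)
after link 2: o_2 = (-2.8284, 2.8284, 2.0000)
after link 3: o_3 = (-4.2426, 4.2426, 2.0000)
after link 4: o_4 = (-9.0545, 5.5545, 0.9393)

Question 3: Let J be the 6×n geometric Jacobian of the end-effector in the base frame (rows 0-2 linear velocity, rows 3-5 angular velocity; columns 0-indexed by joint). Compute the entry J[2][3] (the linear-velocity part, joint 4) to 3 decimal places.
axis z_3 = (-0.5000,-0.5000,0.7071); lever o_n−o_3 = (-4.8119,1.3119,-1.0607)
cross product → J_v[:, 3] = (-0.3973,-3.9328,-3.0619)
J_ω[:, 3] = z_3
entry J[2][3] = -3.0619

-3.062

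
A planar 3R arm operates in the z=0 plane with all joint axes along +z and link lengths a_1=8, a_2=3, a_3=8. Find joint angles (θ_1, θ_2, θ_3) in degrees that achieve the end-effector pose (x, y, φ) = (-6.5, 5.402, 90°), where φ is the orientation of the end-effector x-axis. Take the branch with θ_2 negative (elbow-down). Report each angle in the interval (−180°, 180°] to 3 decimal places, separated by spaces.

wrist centre = target − a_3·(cos φ, sin φ) = (-6.5000, -2.5980)
cos θ_2 = (48.9996−8²−3²)/(2·8·3) = -0.5000; θ_2 = -120.0005° (elbow-down)
β = atan2(-2.5980,-6.5000) = -158.2138°; ψ = atan2(-2.5981,6.5000) = -21.7868°
θ_1 = β − ψ = -136.4270°
θ_3 = φ − θ_1 − θ_2 = -13.5724° (wrapped to (-180°,180°])

-136.427 -120.001 -13.572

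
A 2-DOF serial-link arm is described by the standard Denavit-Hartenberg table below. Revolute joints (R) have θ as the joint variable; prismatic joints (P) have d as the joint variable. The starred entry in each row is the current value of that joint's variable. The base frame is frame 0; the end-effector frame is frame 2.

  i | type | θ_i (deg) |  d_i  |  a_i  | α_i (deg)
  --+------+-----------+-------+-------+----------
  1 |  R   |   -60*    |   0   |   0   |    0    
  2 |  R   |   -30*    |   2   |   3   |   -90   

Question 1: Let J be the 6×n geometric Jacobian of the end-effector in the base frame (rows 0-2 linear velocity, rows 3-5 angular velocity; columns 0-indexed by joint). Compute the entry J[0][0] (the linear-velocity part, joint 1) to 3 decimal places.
axis z_0 = ẑ; lever o_n−o_0 = (0.0000,-3.0000,2.0000)
cross product → J_v[:, 0] = (3.0000,0.0000,-0.0000)
J_ω[:, 0] = z_0
entry J[0][0] = 3.0000

3.000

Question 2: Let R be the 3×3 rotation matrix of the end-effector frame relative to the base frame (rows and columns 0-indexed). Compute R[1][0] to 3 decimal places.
-1.000

End-effector x-axis (col 0 of R) = (0.0000,-1.0000,0.0000)
R[1][0] = -1.0000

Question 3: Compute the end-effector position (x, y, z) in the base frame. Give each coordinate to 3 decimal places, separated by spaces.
0.000 -3.000 2.000

after link 1: o_1 = (0.0000, 0.0000, 0.0000)
after link 2: o_2 = (0.0000, -3.0000, 2.0000)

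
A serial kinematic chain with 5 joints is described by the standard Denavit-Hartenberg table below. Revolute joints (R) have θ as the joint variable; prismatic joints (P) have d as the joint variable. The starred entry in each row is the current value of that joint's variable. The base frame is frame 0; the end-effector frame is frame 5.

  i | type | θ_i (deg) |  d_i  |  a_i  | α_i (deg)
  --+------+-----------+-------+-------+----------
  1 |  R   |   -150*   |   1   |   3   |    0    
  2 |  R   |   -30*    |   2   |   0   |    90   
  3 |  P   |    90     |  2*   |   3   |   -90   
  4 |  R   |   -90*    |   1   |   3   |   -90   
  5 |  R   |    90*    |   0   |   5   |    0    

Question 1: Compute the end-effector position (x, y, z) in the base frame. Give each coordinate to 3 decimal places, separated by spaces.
after link 1: o_1 = (-2.5981, -1.5000, 1.0000)
after link 2: o_2 = (-2.5981, -1.5000, 3.0000)
after link 3: o_3 = (-2.5981, 0.5000, 6.0000)
after link 4: o_4 = (-1.5981, 3.5000, 6.0000)
after link 5: o_5 = (-6.5981, 3.5000, 6.0000)

-6.598 3.500 6.000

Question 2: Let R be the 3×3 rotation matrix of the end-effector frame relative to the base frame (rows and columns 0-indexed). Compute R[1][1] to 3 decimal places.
End-effector y-axis (col 1 of R) = (0.0000,-1.0000,-0.0000)
R[1][1] = -1.0000

-1.000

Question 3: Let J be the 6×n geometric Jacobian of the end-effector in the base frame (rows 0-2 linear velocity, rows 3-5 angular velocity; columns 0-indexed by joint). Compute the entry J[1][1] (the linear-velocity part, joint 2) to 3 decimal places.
-4.000

axis z_1 = (0.0000,0.0000,1.0000); lever o_n−o_1 = (-4.0000,5.0000,5.0000)
cross product → J_v[:, 1] = (-5.0000,-4.0000,0.0000)
J_ω[:, 1] = z_1
entry J[1][1] = -4.0000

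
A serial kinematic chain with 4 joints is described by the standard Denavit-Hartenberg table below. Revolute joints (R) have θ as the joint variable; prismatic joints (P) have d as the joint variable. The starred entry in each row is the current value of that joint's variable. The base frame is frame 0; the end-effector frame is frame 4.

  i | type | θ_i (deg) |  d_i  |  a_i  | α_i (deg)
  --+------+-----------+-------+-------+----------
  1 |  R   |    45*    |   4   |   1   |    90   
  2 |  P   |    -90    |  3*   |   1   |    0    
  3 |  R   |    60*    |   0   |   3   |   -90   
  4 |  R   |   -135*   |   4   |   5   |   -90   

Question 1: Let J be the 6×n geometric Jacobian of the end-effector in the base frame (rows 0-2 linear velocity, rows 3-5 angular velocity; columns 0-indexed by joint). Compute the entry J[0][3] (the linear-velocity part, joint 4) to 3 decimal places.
4.665

axis z_3 = (0.3536,0.3536,0.8660); lever o_n−o_3 = (1.7492,-3.2508,5.2319)
cross product → J_v[:, 3] = (4.6651,-0.3349,-1.7678)
J_ω[:, 3] = z_3
entry J[0][3] = 4.6651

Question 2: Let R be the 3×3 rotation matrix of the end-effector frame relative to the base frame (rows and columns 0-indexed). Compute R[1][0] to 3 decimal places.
-0.933

End-effector x-axis (col 0 of R) = (0.0670,-0.9330,0.3536)
R[1][0] = -0.9330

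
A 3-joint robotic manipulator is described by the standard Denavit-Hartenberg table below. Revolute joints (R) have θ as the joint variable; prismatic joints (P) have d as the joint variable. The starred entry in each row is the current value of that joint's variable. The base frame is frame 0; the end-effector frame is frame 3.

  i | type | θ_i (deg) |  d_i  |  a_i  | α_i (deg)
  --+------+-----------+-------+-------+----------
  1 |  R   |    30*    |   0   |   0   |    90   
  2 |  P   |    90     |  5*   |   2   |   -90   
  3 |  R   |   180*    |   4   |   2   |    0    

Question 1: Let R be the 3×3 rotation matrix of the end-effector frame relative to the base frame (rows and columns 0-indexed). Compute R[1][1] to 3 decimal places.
-0.866

End-effector y-axis (col 1 of R) = (0.5000,-0.8660,-0.0000)
R[1][1] = -0.8660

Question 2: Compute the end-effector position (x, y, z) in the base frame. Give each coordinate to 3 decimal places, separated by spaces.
after link 1: o_1 = (0.0000, 0.0000, 0.0000)
after link 2: o_2 = (2.5000, -4.3301, 2.0000)
after link 3: o_3 = (-0.9641, -6.3301, 0.0000)

-0.964 -6.330 0.000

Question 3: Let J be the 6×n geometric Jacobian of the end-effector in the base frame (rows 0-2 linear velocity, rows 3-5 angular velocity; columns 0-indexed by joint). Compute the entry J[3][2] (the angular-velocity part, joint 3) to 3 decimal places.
axis z_2 = (-0.8660,-0.5000,0.0000); lever o_n−o_2 = (-3.4641,-2.0000,-2.0000)
cross product → J_v[:, 2] = (1.0000,-1.7321,-0.0000)
J_ω[:, 2] = z_2
entry J[3][2] = -0.8660

-0.866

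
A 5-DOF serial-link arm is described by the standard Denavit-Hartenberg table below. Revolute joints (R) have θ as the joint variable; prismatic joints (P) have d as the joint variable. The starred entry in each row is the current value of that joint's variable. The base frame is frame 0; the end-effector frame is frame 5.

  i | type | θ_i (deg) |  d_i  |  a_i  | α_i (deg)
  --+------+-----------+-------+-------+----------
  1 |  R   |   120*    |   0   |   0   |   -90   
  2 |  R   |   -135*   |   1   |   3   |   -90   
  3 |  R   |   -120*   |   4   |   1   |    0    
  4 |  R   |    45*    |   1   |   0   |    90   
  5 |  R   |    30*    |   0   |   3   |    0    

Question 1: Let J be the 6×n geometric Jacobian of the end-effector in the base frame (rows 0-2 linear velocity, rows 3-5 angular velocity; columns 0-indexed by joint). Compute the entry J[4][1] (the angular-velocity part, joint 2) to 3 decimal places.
-0.500

axis z_1 = (-0.8660,-0.5000,0.0000); lever o_n−o_1 = (-4.9658,-0.1501,6.8394)
cross product → J_v[:, 1] = (-3.4197,5.9231,-2.3529)
J_ω[:, 1] = z_1
entry J[4][1] = -0.5000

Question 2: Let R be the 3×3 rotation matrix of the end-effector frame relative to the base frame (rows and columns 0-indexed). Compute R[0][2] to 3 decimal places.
-0.566

End-effector z-axis (col 2 of R) = (-0.5657,0.4621,-0.6830)
R[0][2] = -0.5657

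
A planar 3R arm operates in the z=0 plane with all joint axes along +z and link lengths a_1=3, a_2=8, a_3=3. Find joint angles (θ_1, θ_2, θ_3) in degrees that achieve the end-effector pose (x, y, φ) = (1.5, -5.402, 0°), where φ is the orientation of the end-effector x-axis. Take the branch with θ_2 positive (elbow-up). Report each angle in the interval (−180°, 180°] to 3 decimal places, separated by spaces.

120.003 149.998 89.999

wrist centre = target − a_3·(cos φ, sin φ) = (-1.5000, -5.4020)
cos θ_2 = (31.4316−3²−8²)/(2·3·8) = -0.8660; θ_2 = 149.9980° (elbow-up)
β = atan2(-5.4020,-1.5000) = -105.5186°; ψ = atan2(4.0002,-3.9281) = 134.4784°
θ_1 = β − ψ = -239.9971°
θ_3 = φ − θ_1 − θ_2 = 89.9991° (wrapped to (-180°,180°])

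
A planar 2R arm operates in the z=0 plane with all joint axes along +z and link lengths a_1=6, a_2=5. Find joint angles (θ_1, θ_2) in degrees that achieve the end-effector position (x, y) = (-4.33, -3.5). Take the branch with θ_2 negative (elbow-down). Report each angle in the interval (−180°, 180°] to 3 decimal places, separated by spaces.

cos θ_2 = (30.9989−6²−5²)/(2·6·5) = -0.5000; θ_2 = -120.0012° (elbow-down)
β = atan2(-3.5000,-4.3300) = -141.0509°; ψ = atan2(-4.3301,3.4999) = -51.0521°
θ_1 = β − ψ = -89.9988°

-89.999 -120.001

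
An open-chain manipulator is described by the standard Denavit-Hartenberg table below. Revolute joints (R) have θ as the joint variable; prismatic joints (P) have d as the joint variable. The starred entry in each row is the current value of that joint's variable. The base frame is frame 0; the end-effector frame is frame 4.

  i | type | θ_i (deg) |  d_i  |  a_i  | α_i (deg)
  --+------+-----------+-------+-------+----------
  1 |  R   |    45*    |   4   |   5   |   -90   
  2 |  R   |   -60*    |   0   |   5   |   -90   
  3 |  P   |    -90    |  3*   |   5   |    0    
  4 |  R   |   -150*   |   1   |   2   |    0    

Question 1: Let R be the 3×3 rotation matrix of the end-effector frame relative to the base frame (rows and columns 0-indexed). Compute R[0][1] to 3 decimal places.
End-effector y-axis (col 1 of R) = (-0.6597,0.0474,-0.7500)
R[0][1] = -0.6597

-0.660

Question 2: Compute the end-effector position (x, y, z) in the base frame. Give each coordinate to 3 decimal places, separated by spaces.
after link 1: o_1 = (3.5355, 3.5355, 4.0000)
after link 2: o_2 = (5.3033, 5.3033, 8.3301)
after link 3: o_3 = (3.6049, 10.6760, 6.8301)
after link 4: o_4 = (5.0884, 9.7100, 5.4641)

5.088 9.710 5.464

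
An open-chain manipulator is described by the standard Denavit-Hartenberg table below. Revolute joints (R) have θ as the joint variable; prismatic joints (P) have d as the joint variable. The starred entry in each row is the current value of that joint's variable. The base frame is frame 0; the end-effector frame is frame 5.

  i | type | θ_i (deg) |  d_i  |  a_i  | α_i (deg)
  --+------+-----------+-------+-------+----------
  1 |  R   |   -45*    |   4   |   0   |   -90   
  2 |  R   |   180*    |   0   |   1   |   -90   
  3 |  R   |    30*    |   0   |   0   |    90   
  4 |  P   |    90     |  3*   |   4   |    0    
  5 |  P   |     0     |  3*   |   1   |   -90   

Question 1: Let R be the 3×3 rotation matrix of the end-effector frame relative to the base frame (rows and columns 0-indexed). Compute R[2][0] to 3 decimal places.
1.000

End-effector x-axis (col 0 of R) = (-0.0000,0.0000,1.0000)
R[2][0] = 1.0000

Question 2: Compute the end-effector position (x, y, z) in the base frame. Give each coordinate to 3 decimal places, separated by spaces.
0.846 6.503 9.000

after link 1: o_1 = (0.0000, 0.0000, 4.0000)
after link 2: o_2 = (-0.7071, 0.7071, 4.0000)
after link 3: o_3 = (-0.7071, 0.7071, 4.0000)
after link 4: o_4 = (0.0694, 3.6049, 8.0000)
after link 5: o_5 = (0.8458, 6.5027, 9.0000)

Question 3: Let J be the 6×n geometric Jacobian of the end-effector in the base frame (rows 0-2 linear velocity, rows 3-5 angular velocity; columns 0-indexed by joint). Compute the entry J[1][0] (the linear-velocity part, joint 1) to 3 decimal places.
0.846

axis z_0 = ẑ; lever o_n−o_0 = (0.8458,6.5027,9.0000)
cross product → J_v[:, 0] = (-6.5027,0.8458,0.0000)
J_ω[:, 0] = z_0
entry J[1][0] = 0.8458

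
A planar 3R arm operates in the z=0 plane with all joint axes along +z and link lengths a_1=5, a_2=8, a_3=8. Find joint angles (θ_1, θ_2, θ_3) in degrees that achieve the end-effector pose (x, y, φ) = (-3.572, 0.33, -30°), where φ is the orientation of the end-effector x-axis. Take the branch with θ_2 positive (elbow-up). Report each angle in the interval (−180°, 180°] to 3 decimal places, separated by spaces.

120.003 59.997 150.000

wrist centre = target − a_3·(cos φ, sin φ) = (-10.5002, 4.3300)
cos θ_2 = (129.0032−5²−8²)/(2·5·8) = 0.5000; θ_2 = 59.9974° (elbow-up)
β = atan2(4.3300,-10.5002) = 157.5901°; ψ = atan2(6.9280,9.0003) = 37.5874°
θ_1 = β − ψ = 120.0027°
θ_3 = φ − θ_1 − θ_2 = 149.9999° (wrapped to (-180°,180°])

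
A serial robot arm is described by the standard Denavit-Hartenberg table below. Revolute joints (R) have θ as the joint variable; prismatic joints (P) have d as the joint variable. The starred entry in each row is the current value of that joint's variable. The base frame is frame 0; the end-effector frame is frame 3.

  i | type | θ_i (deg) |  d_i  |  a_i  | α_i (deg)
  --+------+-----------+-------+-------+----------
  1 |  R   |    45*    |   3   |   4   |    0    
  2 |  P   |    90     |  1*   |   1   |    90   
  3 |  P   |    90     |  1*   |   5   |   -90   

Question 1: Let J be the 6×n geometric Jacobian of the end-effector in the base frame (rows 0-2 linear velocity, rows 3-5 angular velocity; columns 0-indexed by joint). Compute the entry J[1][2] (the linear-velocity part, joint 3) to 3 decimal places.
0.707

prismatic axis z_2 = (0.7071,0.7071,0.0000)
J_v[:, 2] = z_2; J_ω[:, 2] = (0,0,0)
entry J[1][2] = 0.7071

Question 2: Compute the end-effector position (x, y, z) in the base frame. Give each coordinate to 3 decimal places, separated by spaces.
after link 1: o_1 = (2.8284, 2.8284, 3.0000)
after link 2: o_2 = (2.1213, 3.5355, 4.0000)
after link 3: o_3 = (2.8284, 4.2426, 9.0000)

2.828 4.243 9.000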